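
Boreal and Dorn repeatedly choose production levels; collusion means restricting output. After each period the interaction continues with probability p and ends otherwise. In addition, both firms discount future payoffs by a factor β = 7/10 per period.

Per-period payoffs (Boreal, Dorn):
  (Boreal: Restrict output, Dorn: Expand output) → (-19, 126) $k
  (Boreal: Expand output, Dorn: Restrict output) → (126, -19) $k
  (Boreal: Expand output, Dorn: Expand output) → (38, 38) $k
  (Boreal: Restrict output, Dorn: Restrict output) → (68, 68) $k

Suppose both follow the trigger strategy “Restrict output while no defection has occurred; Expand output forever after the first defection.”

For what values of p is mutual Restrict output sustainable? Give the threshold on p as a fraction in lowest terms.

Expected continuation weight on next period's payoff is β·p = 7/10·p, which plays the role of the discount factor.
Cooperation requires 7/10·p ≥ (126−68)/(126−38) = 29/44, hence p ≥ 145/154.

145/154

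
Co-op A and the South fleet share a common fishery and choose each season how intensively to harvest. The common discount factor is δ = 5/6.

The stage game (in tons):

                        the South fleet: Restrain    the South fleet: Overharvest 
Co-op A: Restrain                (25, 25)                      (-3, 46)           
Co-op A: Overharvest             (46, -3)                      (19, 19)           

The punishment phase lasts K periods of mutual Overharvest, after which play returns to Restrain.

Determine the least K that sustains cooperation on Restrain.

7

Need Σ_{k=1}^{K} δ^k ≥ (46−25)/(25−19) = 3.5000 at δ = 5/6.
At K = 6 the sum is 3.3255 < 3.5000; at K = 7 it is 3.6046 ≥ 3.5000.
So the minimum punishment length is K = 7.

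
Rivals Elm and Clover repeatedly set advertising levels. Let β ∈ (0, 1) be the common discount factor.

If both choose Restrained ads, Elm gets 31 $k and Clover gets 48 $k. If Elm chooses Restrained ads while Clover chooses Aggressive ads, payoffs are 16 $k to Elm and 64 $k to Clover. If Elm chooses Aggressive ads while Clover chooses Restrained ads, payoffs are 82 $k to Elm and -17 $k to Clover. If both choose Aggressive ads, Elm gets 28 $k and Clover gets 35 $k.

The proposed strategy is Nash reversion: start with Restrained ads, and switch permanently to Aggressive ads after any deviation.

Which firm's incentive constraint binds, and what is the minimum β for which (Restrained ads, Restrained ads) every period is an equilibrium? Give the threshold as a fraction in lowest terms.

Elm; β ≥ 17/18

Elm: cooperation gives 31 each period; deviation gives 82 once then 28 forever.
  31/(1−β) ≥ 82 + 28β/(1−β) ⇒ β ≥ 51/54 = 17/18.
Clover: cooperation gives 48 each period; deviation gives 64 once then 35 forever.
  β ≥ 16/29.
Both must hold, so the binding constraint is Elm's: β ≥ 17/18.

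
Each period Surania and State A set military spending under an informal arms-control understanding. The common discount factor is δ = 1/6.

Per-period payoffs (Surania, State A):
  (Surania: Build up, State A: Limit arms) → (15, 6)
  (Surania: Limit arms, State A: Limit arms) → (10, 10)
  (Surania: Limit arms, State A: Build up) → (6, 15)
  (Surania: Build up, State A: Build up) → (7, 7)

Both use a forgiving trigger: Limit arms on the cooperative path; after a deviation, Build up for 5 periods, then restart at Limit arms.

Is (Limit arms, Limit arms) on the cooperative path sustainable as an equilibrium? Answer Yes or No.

IC: δ+…+δ^5 ≥ (15−10)/(10−7) = 5/3.
At δ = 1/6: partial sum = 0.2000 < 1.6667. Cooperation not sustainable.

No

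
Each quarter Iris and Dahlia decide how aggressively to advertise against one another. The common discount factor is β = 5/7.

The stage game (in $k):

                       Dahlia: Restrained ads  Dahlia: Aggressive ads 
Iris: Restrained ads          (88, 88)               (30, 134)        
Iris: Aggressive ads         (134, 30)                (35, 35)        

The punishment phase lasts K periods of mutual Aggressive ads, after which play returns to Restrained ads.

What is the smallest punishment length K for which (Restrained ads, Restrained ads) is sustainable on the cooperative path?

2

No profitable deviation requires (88−35)(β+…+β^K) ≥ 134−88, i.e. β+…+β^K ≥ 46/53 ≈ 0.8679.
With β = 5/7, the partial sums are K=1: 0.7143, K=2: 1.2245.
K = 2 is the first length at which the sum reaches 0.8679.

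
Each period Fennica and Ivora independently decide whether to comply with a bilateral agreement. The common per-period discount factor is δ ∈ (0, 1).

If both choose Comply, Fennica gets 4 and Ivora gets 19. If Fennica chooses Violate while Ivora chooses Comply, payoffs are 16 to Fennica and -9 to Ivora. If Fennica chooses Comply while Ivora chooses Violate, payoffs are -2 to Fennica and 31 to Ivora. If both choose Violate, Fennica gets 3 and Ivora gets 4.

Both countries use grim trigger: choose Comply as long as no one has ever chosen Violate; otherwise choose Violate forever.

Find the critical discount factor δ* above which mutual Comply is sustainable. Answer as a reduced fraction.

For Fennica: deviation gain 16−4 = 12, per-period punishment loss 4−3 = 1. IC gives δ ≥ 12/13.
For Ivora: gain 12, loss 15 per period, so δ ≥ 12/27 = 4/9.
The tighter constraint is Fennica's, so cooperation needs δ ≥ 12/13.

12/13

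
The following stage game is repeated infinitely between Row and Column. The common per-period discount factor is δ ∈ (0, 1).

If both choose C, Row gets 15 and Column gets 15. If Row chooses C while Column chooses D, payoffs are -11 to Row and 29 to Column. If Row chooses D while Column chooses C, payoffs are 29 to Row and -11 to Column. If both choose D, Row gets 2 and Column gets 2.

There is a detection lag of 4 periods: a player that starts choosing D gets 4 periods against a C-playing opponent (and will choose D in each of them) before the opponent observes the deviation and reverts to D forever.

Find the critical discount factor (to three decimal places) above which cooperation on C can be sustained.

The best deviation is to choose D for all 4 undetected periods, earning 29 each, then 2 forever once detected.
Deviation value: 29(1−δ^4)/(1−δ) + 2δ^4/(1−δ); cooperation value: 15/(1−δ).
IC: 15 ≥ 29(1−δ^4) + 2δ^4 = 29 − 27δ^4.
So δ^4 ≥ 14/27, giving δ ≥ (14/27)^(1/4) ≈ 0.849.

0.849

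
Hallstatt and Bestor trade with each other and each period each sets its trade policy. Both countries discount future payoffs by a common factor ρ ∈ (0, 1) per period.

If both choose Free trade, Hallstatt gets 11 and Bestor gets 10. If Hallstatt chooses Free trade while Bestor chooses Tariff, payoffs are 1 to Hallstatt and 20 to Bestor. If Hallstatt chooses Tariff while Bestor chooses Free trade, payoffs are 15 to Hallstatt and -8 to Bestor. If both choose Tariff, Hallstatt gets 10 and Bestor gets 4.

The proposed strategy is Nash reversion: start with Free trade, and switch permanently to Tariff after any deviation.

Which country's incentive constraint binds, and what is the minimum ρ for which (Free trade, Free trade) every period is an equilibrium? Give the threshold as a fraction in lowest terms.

Hallstatt; ρ ≥ 4/5

For Hallstatt: deviation gain 15−11 = 4, per-period punishment loss 11−10 = 1. IC gives ρ ≥ 4/5.
For Bestor: gain 10, loss 6 per period, so ρ ≥ 10/16 = 5/8.
The tighter constraint is Hallstatt's, so cooperation needs ρ ≥ 4/5.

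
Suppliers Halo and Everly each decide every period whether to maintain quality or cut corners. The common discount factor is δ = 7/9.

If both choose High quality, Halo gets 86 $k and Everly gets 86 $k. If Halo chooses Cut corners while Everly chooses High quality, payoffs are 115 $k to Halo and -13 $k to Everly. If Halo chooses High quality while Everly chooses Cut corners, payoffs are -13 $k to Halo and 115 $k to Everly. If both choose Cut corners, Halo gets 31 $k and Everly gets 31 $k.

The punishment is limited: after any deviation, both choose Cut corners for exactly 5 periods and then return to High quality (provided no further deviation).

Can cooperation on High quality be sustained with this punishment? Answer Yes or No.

Yes

IC: δ+…+δ^5 ≥ (115−86)/(86−31) = 29/55.
At δ = 7/9: partial sum = 2.5038 ≥ 0.5273. Cooperation sustainable.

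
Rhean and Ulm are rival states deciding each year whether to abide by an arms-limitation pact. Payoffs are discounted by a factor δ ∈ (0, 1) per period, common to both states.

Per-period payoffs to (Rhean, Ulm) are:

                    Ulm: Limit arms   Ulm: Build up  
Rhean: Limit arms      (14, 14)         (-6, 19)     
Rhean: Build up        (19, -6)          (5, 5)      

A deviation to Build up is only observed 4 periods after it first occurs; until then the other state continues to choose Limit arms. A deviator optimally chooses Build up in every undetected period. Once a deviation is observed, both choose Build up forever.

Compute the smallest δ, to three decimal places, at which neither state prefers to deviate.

Deviating for the 4 undetected periods gains 19−14 = 5 per period over cooperation, then loses 14−5 = 9 per period forever once punishment starts.
Gain: 5(1 + δ + … + δ^3); loss: 9·δ^4/(1−δ).
No profitable deviation ⇔ 5(1−δ^4) ≤ 9·δ^4, i.e. δ^4 ≥ 5/(5+9) = 5/14.
Hence δ ≥ (5/14)^(1/4) ≈ 0.773.

0.773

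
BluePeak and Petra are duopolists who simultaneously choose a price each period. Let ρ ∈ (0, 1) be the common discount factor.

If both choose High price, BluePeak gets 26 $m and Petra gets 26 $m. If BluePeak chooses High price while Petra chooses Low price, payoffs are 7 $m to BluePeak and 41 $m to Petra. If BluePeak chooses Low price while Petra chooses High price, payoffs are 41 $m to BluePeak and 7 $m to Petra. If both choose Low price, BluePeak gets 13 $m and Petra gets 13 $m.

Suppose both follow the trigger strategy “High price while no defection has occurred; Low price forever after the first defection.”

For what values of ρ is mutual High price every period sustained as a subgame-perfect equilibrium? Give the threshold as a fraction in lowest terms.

26/(1−ρ) ≥ 41 + 13ρ/(1−ρ)
26 ≥ 41 − 28ρ
ρ ≥ 15/28.

15/28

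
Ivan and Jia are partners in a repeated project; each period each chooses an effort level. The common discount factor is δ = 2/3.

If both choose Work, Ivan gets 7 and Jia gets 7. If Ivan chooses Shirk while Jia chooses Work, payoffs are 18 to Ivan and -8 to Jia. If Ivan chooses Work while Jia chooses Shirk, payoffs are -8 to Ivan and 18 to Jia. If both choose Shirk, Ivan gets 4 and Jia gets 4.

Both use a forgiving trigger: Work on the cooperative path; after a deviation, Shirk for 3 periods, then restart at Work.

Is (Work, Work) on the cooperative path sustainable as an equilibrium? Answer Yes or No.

Comparing payoff streams over the 4 periods until play realigns: cooperate → 7(1+δ+…+δ^3); deviate → 18 + 4(δ+…+δ^3).
Cooperation is sustained iff (7−4)(δ+…+δ^3) ≥ 18−7.
δ+…+δ^3 = 2/3·(1−(2/3)^3)/(1−2/3) = 1.4074, and (18−7)/(7−4) = 3.6667.
1.4074 < 3.6667, so cooperation is not sustainable.

No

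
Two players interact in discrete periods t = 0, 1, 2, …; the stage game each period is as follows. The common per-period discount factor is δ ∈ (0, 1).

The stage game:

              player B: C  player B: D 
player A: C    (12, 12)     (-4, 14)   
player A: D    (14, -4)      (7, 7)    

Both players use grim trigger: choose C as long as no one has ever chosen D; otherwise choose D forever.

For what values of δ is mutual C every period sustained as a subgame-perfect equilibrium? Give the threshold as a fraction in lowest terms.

2/7

12/(1−δ) ≥ 14 + 7δ/(1−δ)
12 ≥ 14 − 7δ
δ ≥ 2/7.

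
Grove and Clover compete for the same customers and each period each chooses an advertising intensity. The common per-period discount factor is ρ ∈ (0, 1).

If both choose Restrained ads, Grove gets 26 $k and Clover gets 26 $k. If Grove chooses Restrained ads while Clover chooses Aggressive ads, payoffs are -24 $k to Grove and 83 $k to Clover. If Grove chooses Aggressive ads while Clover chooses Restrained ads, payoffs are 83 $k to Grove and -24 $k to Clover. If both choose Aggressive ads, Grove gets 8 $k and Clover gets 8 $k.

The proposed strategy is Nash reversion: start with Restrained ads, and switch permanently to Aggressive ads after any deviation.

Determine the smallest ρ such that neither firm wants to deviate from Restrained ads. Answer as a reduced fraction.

Under grim trigger the critical discount factor is (T−C)/(T−P) with T = 83, C = 26, P = 8.
ρ* = (83−26)/(83−8) = 57/75 = 19/25.

19/25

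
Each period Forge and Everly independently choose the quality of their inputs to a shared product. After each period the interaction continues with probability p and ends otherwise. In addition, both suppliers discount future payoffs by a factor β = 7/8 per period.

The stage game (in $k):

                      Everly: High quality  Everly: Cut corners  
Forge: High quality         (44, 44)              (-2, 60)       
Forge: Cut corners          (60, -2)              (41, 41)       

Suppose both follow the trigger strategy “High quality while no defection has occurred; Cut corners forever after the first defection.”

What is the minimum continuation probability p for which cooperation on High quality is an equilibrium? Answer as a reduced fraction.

With continuation probability p and discount β, the effective per-period discount factor is βp.
Grim-trigger IC: βp ≥ (60−44)/(60−41) = 16/19.
So p ≥ (16/19)/(7/8) = 128/133.

128/133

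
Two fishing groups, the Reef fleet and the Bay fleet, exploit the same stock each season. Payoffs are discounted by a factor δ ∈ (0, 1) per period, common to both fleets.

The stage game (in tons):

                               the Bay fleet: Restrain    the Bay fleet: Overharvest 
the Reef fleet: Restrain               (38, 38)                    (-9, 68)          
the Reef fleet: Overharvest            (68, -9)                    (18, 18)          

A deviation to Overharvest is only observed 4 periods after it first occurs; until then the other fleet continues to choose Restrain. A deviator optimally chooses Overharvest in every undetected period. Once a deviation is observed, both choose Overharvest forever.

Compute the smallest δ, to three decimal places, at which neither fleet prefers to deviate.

A deviator earns 68 for 4 periods, then 18 forever; cooperating earns 38 forever. Multiplying the IC by (1−δ):
38 ≥ 68(1−δ^4) + 18δ^4, so 50·δ^4 ≥ 30 and δ^4 ≥ 3/5.
δ ≥ (3/5)^(1/4) ≈ 0.880.

0.880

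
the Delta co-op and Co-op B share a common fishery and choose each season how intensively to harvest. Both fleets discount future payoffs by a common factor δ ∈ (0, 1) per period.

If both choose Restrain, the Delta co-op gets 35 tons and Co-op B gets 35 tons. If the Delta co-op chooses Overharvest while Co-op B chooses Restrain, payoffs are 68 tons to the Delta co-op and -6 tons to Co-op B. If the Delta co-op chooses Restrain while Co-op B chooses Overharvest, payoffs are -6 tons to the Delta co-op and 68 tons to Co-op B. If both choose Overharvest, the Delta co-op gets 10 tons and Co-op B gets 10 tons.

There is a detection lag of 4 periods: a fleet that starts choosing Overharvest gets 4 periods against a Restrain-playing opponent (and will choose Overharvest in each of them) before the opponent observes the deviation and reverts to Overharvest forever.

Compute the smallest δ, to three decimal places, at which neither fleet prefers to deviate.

0.869

The best deviation is to choose Overharvest for all 4 undetected periods, earning 68 each, then 10 forever once detected.
Deviation value: 68(1−δ^4)/(1−δ) + 10δ^4/(1−δ); cooperation value: 35/(1−δ).
IC: 35 ≥ 68(1−δ^4) + 10δ^4 = 68 − 58δ^4.
So δ^4 ≥ 33/58, giving δ ≥ (33/58)^(1/4) ≈ 0.869.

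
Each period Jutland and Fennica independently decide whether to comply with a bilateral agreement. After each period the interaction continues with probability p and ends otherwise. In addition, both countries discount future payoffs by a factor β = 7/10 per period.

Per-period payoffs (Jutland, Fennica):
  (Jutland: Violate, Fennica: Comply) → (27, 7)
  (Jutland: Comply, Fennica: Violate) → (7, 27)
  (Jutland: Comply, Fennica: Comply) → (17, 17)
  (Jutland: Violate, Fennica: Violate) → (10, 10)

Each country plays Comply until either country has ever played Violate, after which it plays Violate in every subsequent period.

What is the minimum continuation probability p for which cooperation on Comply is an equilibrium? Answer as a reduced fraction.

Expected continuation weight on next period's payoff is β·p = 7/10·p, which plays the role of the discount factor.
Cooperation requires 7/10·p ≥ (27−17)/(27−10) = 10/17, hence p ≥ 100/119.

100/119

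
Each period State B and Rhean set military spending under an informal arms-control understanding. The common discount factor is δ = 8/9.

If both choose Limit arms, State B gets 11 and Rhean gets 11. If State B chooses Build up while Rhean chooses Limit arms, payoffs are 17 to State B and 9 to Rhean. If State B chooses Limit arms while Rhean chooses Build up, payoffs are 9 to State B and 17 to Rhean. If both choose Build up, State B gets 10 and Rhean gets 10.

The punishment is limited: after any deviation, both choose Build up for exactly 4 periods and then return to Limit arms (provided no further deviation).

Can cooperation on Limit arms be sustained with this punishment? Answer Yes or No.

Comparing payoff streams over the 5 periods until play realigns: cooperate → 11(1+δ+…+δ^4); deviate → 17 + 10(δ+…+δ^4).
Cooperation is sustained iff (11−10)(δ+…+δ^4) ≥ 17−11.
δ+…+δ^4 = 8/9·(1−(8/9)^4)/(1−8/9) = 3.0056, and (17−11)/(11−10) = 6.0000.
3.0056 < 6.0000, so cooperation is not sustainable.

No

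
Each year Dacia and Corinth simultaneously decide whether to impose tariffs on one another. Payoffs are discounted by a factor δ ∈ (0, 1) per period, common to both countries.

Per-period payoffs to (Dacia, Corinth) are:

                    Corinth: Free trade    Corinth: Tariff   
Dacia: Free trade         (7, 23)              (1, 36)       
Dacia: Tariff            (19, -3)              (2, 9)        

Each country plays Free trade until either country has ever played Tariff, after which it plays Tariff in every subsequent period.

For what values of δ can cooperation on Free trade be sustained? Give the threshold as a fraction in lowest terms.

12/17

Dacia: cooperation gives 7 each period; deviation gives 19 once then 2 forever.
  7/(1−δ) ≥ 19 + 2δ/(1−δ) ⇒ δ ≥ 12/17.
Corinth: cooperation gives 23 each period; deviation gives 36 once then 9 forever.
  δ ≥ 13/27.
Both must hold, so the binding constraint is Dacia's: δ ≥ 12/17.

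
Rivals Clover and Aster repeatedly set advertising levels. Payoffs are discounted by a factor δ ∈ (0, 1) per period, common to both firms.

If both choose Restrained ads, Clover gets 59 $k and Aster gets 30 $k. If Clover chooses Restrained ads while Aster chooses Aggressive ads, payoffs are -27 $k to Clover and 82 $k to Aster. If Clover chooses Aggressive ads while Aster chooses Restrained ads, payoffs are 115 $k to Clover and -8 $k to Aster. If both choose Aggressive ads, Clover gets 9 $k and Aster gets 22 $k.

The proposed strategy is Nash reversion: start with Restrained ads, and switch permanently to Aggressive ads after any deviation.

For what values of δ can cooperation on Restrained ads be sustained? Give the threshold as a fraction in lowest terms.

13/15

Clover: cooperation gives 59 each period; deviation gives 115 once then 9 forever.
  59/(1−δ) ≥ 115 + 9δ/(1−δ) ⇒ δ ≥ 56/106 = 28/53.
Aster: cooperation gives 30 each period; deviation gives 82 once then 22 forever.
  δ ≥ 52/60 = 13/15.
Both must hold, so the binding constraint is Aster's: δ ≥ 13/15.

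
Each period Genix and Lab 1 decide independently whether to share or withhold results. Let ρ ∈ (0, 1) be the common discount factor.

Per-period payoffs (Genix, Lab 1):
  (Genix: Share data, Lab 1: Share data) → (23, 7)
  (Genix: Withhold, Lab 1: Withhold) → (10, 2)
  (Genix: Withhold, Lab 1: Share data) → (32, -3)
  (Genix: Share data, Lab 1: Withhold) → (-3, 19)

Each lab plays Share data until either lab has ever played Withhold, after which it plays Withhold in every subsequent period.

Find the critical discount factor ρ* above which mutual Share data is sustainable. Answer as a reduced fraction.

12/17

For Genix: deviation gain 32−23 = 9, per-period punishment loss 23−10 = 13. IC gives ρ ≥ 9/22.
For Lab 1: gain 12, loss 5 per period, so ρ ≥ 12/17.
The tighter constraint is Lab 1's, so cooperation needs ρ ≥ 12/17.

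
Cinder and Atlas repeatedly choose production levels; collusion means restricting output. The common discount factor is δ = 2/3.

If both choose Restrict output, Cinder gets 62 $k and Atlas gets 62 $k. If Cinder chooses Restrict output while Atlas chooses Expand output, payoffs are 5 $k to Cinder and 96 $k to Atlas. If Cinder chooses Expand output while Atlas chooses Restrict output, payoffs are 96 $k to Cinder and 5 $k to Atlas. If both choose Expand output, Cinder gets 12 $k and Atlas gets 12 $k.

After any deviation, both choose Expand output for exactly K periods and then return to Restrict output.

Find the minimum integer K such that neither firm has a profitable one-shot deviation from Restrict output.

Need Σ_{k=1}^{K} δ^k ≥ (96−62)/(62−12) = 0.6800 at δ = 2/3.
At K = 1 the sum is 0.6667 < 0.6800; at K = 2 it is 1.1111 ≥ 0.6800.
So the minimum punishment length is K = 2.

2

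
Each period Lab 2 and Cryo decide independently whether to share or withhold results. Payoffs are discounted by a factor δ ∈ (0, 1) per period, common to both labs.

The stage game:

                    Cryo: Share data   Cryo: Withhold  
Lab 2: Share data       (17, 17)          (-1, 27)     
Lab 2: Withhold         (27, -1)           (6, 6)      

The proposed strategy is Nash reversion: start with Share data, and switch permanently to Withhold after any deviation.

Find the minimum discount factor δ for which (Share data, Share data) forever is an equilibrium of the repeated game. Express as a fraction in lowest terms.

10/21

One-period gain from deviating is 27 − 17 = 10. The loss is 17 − 6 = 11 in every subsequent period, with present value 11·δ/(1−δ).
Deviation is unprofitable when 11·δ/(1−δ) ≥ 10, i.e. δ/(1−δ) ≥ 10/11.
Equivalently δ ≥ 10/(10+11) = 10/21.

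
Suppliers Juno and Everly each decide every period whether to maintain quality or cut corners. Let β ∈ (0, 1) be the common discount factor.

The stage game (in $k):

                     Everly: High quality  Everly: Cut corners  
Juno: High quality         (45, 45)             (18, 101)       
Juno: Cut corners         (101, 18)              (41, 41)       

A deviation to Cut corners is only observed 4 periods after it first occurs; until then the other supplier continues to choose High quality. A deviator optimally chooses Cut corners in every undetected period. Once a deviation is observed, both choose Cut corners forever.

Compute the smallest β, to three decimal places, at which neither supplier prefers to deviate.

A deviator earns 101 for 4 periods, then 41 forever; cooperating earns 45 forever. Multiplying the IC by (1−β):
45 ≥ 101(1−β^4) + 41β^4, so 60·β^4 ≥ 56 and β^4 ≥ 14/15.
β ≥ (14/15)^(1/4) ≈ 0.983.

0.983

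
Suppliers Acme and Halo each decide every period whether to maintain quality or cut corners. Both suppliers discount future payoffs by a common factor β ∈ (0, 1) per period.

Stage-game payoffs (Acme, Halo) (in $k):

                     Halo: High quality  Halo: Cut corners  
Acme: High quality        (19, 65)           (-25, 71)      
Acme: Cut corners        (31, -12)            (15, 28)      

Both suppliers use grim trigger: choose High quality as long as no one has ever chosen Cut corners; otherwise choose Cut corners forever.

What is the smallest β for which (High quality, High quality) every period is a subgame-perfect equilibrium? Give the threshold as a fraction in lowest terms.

For Acme: deviation gain 31−19 = 12, per-period punishment loss 19−15 = 4. IC gives β ≥ 12/16 = 3/4.
For Halo: gain 6, loss 37 per period, so β ≥ 6/43.
The tighter constraint is Acme's, so cooperation needs β ≥ 3/4.

3/4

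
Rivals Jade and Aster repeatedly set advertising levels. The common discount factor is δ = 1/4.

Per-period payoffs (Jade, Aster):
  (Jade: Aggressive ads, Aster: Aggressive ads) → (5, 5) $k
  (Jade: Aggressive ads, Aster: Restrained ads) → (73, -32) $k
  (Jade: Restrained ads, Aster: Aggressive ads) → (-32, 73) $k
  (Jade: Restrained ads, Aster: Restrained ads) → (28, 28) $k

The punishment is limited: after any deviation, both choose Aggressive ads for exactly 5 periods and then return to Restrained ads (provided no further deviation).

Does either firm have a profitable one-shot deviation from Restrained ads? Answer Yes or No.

Yes

Comparing payoff streams over the 6 periods until play realigns: cooperate → 28(1+δ+…+δ^5); deviate → 73 + 5(δ+…+δ^5).
Cooperation is sustained iff (28−5)(δ+…+δ^5) ≥ 73−28.
δ+…+δ^5 = 1/4·(1−(1/4)^5)/(1−1/4) = 0.3330, and (73−28)/(28−5) = 1.9565.
0.3330 < 1.9565, so cooperation is not sustainable.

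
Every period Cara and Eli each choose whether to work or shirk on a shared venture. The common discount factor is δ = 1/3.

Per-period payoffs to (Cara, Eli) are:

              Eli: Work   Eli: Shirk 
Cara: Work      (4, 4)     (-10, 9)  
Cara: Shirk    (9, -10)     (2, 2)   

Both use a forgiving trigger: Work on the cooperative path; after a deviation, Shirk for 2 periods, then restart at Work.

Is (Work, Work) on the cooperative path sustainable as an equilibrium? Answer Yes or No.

No

IC: δ+…+δ^2 ≥ (9−4)/(4−2) = 5/2.
At δ = 1/3: partial sum = 0.4444 < 2.5000. Cooperation not sustainable.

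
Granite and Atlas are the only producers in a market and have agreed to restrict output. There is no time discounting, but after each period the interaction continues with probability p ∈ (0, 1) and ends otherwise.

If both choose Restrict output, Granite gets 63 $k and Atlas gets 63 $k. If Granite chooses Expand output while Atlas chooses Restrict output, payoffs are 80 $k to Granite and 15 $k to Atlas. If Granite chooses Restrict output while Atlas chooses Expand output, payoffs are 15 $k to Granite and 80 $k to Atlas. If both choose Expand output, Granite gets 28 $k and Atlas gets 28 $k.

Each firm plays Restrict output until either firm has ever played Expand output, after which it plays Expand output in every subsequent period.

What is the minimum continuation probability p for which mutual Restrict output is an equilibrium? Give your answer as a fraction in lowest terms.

Expected cooperation value is 63 + p·63 + p²·63 + … = 63/(1−p); deviation gives 80 + p·28/(1−p).
63 ≥ 80(1−p) + 28p ⇒ 52p ≥ 17 ⇒ p ≥ 17/52.

17/52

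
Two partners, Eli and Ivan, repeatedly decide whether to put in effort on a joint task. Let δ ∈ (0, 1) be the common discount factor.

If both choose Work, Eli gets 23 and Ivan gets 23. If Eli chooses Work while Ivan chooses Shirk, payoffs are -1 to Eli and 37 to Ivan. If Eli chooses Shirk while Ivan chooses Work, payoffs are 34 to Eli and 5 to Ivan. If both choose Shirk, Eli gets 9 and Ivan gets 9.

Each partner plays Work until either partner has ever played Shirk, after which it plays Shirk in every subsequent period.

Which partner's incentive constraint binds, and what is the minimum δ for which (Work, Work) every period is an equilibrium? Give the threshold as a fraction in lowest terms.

Ivan; δ ≥ 1/2

Eli: cooperation gives 23 each period; deviation gives 34 once then 9 forever.
  23/(1−δ) ≥ 34 + 9δ/(1−δ) ⇒ δ ≥ 11/25.
Ivan: cooperation gives 23 each period; deviation gives 37 once then 9 forever.
  δ ≥ 14/28 = 1/2.
Both must hold, so the binding constraint is Ivan's: δ ≥ 1/2.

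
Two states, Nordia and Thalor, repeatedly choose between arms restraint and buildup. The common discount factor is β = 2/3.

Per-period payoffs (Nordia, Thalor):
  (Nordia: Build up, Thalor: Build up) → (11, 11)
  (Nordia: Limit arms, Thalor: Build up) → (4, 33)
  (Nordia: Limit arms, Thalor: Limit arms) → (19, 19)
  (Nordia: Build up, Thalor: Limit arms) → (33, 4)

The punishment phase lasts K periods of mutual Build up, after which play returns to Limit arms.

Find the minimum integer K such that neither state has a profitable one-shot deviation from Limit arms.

6

IC: β(1−β^K)/(1−β) ≥ (33−19)/(19−11) = 7/4.
With β = 2/3: need 1 − β^K ≥ 7/4·(1−2/3)/(2/3), i.e. β^K ≤ 0.1250.
Since (2/3)^5 = 0.1317 and (2/3)^6 = 0.0878, the smallest such K is 6.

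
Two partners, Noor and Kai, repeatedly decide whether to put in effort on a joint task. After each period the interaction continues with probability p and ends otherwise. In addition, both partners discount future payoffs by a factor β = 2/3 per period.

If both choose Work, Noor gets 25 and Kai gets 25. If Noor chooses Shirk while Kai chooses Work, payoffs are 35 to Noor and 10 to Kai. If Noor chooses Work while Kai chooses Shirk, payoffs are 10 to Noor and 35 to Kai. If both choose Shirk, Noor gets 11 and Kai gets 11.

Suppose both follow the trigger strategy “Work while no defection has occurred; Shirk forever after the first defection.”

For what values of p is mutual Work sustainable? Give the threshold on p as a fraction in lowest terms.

With continuation probability p and discount β, the effective per-period discount factor is βp.
Grim-trigger IC: βp ≥ (35−25)/(35−11) = 5/12.
So p ≥ (5/12)/(2/3) = 5/8.

5/8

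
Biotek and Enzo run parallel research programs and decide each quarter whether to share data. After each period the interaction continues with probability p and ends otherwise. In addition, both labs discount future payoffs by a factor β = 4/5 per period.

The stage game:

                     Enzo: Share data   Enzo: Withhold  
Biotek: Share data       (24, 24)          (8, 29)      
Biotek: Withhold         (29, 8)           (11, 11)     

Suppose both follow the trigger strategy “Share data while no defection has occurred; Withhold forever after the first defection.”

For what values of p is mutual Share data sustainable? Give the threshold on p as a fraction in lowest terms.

25/72

With continuation probability p and discount β, the effective per-period discount factor is βp.
Grim-trigger IC: βp ≥ (29−24)/(29−11) = 5/18.
So p ≥ (5/18)/(4/5) = 25/72.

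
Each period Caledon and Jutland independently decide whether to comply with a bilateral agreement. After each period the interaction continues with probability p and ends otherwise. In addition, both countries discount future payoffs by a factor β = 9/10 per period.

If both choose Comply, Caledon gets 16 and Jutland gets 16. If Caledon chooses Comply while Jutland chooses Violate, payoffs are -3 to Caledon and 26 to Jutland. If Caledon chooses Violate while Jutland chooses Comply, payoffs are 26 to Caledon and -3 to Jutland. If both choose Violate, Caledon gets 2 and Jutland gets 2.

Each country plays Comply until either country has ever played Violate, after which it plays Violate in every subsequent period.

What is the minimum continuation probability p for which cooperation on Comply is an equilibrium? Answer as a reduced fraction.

Expected continuation weight on next period's payoff is β·p = 9/10·p, which plays the role of the discount factor.
Cooperation requires 9/10·p ≥ (26−16)/(26−2) = 5/12, hence p ≥ 25/54.

25/54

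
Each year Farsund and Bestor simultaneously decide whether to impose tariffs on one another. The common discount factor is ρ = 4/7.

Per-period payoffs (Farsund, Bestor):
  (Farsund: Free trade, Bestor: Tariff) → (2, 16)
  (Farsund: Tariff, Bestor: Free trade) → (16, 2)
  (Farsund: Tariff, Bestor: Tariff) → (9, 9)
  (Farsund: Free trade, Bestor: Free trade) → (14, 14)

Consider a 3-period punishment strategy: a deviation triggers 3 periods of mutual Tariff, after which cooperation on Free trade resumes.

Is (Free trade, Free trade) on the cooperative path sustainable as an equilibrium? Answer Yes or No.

A one-shot deviation gives 16 now, then 9 for 3 periods, then back to 14.
Gain from deviating: (16−14) today; loss: (14−9) in each of the next 3 periods.
No-deviation condition: (14−9)(ρ+…+ρ^3) ≥ 16−14, i.e. ρ+…+ρ^3 ≥ 2/5.
At ρ = 4/7: ρ+…+ρ^3 = 1.0845 ≥ 0.4000.
So cooperation is sustainable.

Yes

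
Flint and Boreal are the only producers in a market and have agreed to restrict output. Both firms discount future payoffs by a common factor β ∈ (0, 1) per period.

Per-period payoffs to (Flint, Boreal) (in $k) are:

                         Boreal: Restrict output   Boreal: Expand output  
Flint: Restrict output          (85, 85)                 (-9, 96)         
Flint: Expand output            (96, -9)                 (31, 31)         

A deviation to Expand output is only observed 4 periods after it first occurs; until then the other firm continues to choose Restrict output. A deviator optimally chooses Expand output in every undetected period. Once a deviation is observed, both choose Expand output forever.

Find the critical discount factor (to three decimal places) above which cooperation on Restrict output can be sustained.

A deviator earns 96 for 4 periods, then 31 forever; cooperating earns 85 forever. Multiplying the IC by (1−β):
85 ≥ 96(1−β^4) + 31β^4, so 65·β^4 ≥ 11 and β^4 ≥ 11/65.
β ≥ (11/65)^(1/4) ≈ 0.641.

0.641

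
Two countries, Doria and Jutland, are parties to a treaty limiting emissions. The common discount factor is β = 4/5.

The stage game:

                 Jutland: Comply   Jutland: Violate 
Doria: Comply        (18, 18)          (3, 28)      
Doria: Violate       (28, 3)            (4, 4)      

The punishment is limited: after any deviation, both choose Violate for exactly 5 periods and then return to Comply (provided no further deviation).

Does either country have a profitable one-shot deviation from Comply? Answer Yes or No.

IC: β+…+β^5 ≥ (28−18)/(18−4) = 5/7.
At β = 4/5: partial sum = 2.6893 ≥ 0.7143. Cooperation sustainable.

No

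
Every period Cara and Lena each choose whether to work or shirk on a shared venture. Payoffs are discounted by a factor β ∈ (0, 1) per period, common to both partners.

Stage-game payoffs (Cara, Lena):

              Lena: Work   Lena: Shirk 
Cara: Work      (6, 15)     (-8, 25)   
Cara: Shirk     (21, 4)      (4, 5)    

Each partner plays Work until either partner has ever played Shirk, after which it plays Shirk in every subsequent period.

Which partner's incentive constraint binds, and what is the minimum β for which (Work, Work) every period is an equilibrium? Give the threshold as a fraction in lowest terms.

Cara; β ≥ 15/17

For Cara: deviation gain 21−6 = 15, per-period punishment loss 6−4 = 2. IC gives β ≥ 15/17.
For Lena: gain 10, loss 10 per period, so β ≥ 10/20 = 1/2.
The tighter constraint is Cara's, so cooperation needs β ≥ 15/17.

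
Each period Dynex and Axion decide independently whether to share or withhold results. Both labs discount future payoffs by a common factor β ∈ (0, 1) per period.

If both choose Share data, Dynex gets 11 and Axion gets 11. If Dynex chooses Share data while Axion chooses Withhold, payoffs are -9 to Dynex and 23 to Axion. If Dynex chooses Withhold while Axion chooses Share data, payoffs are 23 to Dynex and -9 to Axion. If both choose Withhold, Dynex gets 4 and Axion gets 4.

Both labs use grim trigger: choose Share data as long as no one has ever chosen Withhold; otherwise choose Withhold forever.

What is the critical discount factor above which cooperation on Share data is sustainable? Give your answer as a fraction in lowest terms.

12/19

Cooperation forever yields 11 each period: 11/(1−β).
Deviating yields 23 once, then 4 forever: 23 + 4β/(1−β).
No profitable deviation requires 11/(1−β) ≥ 23 + 4β/(1−β).
Multiplying by (1−β): 11 ≥ 23(1−β) + 4β = 23 − 19β.
So 19β ≥ 12, i.e. β ≥ 12/19.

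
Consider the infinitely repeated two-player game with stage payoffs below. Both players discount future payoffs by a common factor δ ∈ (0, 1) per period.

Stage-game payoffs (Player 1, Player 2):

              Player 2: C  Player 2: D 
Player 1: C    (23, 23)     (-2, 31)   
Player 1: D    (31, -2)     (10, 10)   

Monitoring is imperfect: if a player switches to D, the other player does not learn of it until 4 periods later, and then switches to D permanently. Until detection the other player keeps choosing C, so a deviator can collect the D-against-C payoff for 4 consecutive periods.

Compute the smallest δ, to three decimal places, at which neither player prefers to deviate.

0.786

The best deviation is to choose D for all 4 undetected periods, earning 31 each, then 10 forever once detected.
Deviation value: 31(1−δ^4)/(1−δ) + 10δ^4/(1−δ); cooperation value: 23/(1−δ).
IC: 23 ≥ 31(1−δ^4) + 10δ^4 = 31 − 21δ^4.
So δ^4 ≥ 8/21, giving δ ≥ (8/21)^(1/4) ≈ 0.786.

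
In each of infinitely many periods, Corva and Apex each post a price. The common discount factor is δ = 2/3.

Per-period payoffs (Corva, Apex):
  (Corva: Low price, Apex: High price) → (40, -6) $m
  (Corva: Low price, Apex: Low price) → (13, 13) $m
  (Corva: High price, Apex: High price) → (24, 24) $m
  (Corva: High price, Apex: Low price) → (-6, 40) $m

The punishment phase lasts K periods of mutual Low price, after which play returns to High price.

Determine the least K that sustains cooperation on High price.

Need Σ_{k=1}^{K} δ^k ≥ (40−24)/(24−13) = 1.4545 at δ = 2/3.
At K = 3 the sum is 1.4074 < 1.4545; at K = 4 it is 1.6049 ≥ 1.4545.
So the minimum punishment length is K = 4.

4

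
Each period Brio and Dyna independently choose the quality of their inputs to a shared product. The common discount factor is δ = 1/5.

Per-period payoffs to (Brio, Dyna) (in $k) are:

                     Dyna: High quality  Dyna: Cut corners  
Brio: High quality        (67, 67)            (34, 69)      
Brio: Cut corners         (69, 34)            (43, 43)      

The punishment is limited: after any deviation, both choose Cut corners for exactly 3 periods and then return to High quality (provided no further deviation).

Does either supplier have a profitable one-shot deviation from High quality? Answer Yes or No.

A one-shot deviation gives 69 now, then 43 for 3 periods, then back to 67.
Gain from deviating: (69−67) today; loss: (67−43) in each of the next 3 periods.
No-deviation condition: (67−43)(δ+…+δ^3) ≥ 69−67, i.e. δ+…+δ^3 ≥ 1/12.
At δ = 1/5: δ+…+δ^3 = 0.2480 ≥ 0.0833.
So cooperation is sustainable.

No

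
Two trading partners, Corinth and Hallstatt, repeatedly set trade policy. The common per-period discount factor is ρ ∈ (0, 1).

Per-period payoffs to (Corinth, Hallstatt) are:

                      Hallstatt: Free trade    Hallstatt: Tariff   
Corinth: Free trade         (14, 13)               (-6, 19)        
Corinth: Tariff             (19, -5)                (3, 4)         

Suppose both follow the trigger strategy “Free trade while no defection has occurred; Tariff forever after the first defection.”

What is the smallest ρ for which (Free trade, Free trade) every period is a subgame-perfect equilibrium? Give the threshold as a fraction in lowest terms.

2/5

Corinth: cooperation gives 14 each period; deviation gives 19 once then 3 forever.
  14/(1−ρ) ≥ 19 + 3ρ/(1−ρ) ⇒ ρ ≥ 5/16.
Hallstatt: cooperation gives 13 each period; deviation gives 19 once then 4 forever.
  ρ ≥ 6/15 = 2/5.
Both must hold, so the binding constraint is Hallstatt's: ρ ≥ 2/5.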